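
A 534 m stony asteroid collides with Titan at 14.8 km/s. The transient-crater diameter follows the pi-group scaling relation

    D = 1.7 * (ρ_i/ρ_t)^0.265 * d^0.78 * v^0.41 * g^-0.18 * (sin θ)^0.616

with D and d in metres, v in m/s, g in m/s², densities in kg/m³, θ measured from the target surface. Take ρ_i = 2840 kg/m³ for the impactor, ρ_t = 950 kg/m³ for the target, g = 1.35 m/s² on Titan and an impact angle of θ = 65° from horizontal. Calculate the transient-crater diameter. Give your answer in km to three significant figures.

In SI units: v = 14800 m/s.
(ρ_i/ρ_t)^0.265 = (2840/950)^0.265 = 1.337
d^0.78 = 534^0.78 = 134.1
v^0.41 = 14800^0.41 = 51.26
g^-0.18 = 1.35^-0.18 = 0.9474
(sin 65°)^0.616 = 0.9063^0.616 = 0.9412
D = 1.7 × 1.337 × 134.1 × 51.26 × 0.9474 × 0.9412 = 13932 m
   = 13.93 km

D ≈ 13.9 km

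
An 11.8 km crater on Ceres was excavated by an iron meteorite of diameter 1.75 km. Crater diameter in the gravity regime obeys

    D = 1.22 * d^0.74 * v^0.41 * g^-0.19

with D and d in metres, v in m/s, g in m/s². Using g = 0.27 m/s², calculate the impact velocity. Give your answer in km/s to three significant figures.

Rearranging for v: v = [D / (1.22 · 1750^0.74 · 0.27^-0.19)]^(1/0.41).
D = 11800 m.
1750^0.74 = 251.1
0.27^-0.19 = 1.282
Denominator = 1.22 × 251.1 × 1.282 = 392.7
D / 392.7 = 11800 / 392.7 = 30.05
v = 30.05^(1/0.41) = 30.05^2.439 = 4022 m/s

v ≈ 4.02 km/s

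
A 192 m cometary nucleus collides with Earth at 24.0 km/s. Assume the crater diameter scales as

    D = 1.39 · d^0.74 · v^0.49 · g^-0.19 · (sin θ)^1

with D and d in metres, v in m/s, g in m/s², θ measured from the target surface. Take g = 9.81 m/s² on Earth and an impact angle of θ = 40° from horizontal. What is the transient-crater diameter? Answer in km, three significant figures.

In SI units: v = 24000 m/s.
d^0.74 = 192^0.74 = 48.94
v^0.49 = 24000^0.49 = 140.1
g^-0.19 = 9.81^-0.19 = 0.6480
(sin 40°)^1 = 0.6428^1 = 0.6428
D = 1.39 × 48.94 × 140.1 × 0.6480 × 0.6428 = 3970 m
   = 3.970 km

D ≈ 3.97 km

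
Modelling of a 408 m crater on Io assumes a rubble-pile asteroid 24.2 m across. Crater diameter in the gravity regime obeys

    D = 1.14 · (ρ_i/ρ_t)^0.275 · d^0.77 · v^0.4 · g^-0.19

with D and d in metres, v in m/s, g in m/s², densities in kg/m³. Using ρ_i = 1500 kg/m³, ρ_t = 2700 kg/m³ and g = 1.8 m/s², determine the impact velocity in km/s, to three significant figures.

Rearranging for v: v = [D / (1.14 · (1500/2700)^0.275 · 24.2^0.77 · 1.8^-0.19)]^(1/0.4).
(1500/2700)^0.275 = 0.8507
24.2^0.77 = 11.63
1.8^-0.19 = 0.8943
Denominator = 1.14 × 0.8507 × 11.63 × 0.8943 = 10.09
D / 10.09 = 408 / 10.09 = 40.44
v = 40.44^(1/0.4) = 40.44^2.5 = 10400 m/s

v ≈ 10.4 km/s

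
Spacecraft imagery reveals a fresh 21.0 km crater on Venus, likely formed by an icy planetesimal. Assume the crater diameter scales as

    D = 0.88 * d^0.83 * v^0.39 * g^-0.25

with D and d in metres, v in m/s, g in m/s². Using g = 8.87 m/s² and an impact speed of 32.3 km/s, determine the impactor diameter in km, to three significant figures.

d ≈ 2.76 km

Rearranging for d: d = [D / (0.88 · 32300^0.39 · 8.87^-0.25)]^(1/0.83).
D = 21000 m.
32300^0.39 = 57.36
8.87^-0.25 = 0.5795
Denominator = 0.88 × 57.36 × 0.5795 = 29.25
D / 29.25 = 21000 / 29.25 = 717.9
d = 717.9^(1/0.83) = 717.9^1.2048 = 2760 m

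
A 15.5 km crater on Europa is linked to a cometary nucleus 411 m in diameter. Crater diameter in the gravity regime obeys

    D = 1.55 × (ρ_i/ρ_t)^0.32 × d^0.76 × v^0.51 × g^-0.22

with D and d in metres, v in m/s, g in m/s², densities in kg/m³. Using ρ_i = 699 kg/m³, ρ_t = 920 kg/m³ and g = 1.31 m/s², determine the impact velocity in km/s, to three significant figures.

v ≈ 11.8 km/s

Rearranging for v: v = [D / (1.55 · (699/920)^0.32 · 411^0.76 · 1.31^-0.22)]^(1/0.51).
D = 15500 m.
(699/920)^0.32 = 0.9158
411^0.76 = 96.94
1.31^-0.22 = 0.9423
Denominator = 1.55 × 0.9158 × 96.94 × 0.9423 = 129.7
D / 129.7 = 15500 / 129.7 = 119.5
v = 119.5^(1/0.51) = 119.5^1.9608 = 11839 m/s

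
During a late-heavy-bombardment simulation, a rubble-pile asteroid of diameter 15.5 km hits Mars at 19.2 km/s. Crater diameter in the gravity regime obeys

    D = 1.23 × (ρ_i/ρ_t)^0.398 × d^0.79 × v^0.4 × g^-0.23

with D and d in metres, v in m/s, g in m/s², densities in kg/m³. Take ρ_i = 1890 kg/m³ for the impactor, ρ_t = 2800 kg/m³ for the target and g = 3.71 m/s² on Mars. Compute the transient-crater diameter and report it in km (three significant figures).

D ≈ 82.2 km

In SI units: d = 15500 m, v = 19200 m/s.
(ρ_i/ρ_t)^0.398 = (1890/2800)^0.398 = 0.8552
d^0.79 = 15500^0.79 = 2043
v^0.4 = 19200^0.4 = 51.68
g^-0.23 = 3.71^-0.23 = 0.7397
D = 1.23 × 0.8552 × 2043 × 51.68 × 0.7397 = 82152 m
   = 82.15 km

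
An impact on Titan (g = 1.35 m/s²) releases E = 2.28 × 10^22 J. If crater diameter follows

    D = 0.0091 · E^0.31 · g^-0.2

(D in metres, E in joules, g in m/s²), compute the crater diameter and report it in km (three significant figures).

E^0.31 = (2.28 × 10^22)^0.31 = 8.530 × 10^6
g^-0.2 = 1.35^-0.2 = 0.9417
D = 0.0091 × 8.530 × 10^6 × 0.9417 = 73098 m
   = 73.10 km

D ≈ 73.1 km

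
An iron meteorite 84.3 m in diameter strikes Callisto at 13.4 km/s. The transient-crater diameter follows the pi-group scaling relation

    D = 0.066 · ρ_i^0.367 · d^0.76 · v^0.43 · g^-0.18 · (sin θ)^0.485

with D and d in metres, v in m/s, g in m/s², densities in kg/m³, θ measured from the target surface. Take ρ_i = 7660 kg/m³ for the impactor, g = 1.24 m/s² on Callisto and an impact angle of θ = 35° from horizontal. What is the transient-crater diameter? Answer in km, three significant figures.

D ≈ 2.24 km

In SI units: v = 13400 m/s.
ρ_i^0.367 = 7660^0.367 = 26.64
d^0.76 = 84.3^0.76 = 29.08
v^0.43 = 13400^0.43 = 59.52
g^-0.18 = 1.24^-0.18 = 0.9620
(sin 35°)^0.485 = 0.5736^0.485 = 0.7637
D = 0.066 × 26.64 × 29.08 × 59.52 × 0.9620 × 0.7637 = 2236 m
   = 2.236 km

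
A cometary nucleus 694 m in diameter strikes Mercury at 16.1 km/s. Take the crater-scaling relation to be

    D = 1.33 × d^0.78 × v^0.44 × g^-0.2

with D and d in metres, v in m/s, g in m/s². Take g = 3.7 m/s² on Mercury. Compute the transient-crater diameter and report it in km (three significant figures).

D ≈ 12.0 km

In SI units: v = 16100 m/s.
d^0.78 = 694^0.78 = 164.5
v^0.44 = 16100^0.44 = 70.96
g^-0.2 = 3.7^-0.2 = 0.7698
D = 1.33 × 164.5 × 70.96 × 0.7698 = 11951 m
   = 11.95 km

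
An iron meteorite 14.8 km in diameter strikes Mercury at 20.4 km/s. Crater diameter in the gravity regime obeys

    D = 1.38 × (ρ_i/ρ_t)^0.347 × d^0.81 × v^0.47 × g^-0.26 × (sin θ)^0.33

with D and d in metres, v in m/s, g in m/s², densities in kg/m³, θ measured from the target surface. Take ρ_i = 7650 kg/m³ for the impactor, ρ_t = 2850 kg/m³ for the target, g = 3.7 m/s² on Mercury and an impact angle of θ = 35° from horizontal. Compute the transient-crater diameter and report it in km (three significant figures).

D ≈ 292 km

In SI units: d = 14800 m, v = 20400 m/s.
(ρ_i/ρ_t)^0.347 = (7650/2850)^0.347 = 1.409
d^0.81 = 14800^0.81 = 2387
v^0.47 = 20400^0.47 = 106.1
g^-0.26 = 3.7^-0.26 = 0.7117
(sin 35°)^0.33 = 0.5736^0.33 = 0.8324
D = 1.38 × 1.409 × 2387 × 106.1 × 0.7117 × 0.8324 = 2.917 × 10^5 m
   = 291.7 km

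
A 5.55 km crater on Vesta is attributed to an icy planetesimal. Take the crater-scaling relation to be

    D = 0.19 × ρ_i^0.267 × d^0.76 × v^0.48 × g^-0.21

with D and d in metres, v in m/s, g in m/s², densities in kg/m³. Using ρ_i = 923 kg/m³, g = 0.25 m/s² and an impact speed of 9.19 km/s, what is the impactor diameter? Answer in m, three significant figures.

d ≈ 146 m

Rearranging for d: d = [D / (0.19 · 923^0.267 · 9190^0.48 · 0.25^-0.21)]^(1/0.76).
D = 5550 m.
923^0.267 = 6.190
9190^0.48 = 79.87
0.25^-0.21 = 1.338
Denominator = 0.19 × 6.190 × 79.87 × 1.338 = 125.7
D / 125.7 = 5550 / 125.7 = 44.15
d = 44.15^(1/0.76) = 44.15^1.3158 = 146.0 m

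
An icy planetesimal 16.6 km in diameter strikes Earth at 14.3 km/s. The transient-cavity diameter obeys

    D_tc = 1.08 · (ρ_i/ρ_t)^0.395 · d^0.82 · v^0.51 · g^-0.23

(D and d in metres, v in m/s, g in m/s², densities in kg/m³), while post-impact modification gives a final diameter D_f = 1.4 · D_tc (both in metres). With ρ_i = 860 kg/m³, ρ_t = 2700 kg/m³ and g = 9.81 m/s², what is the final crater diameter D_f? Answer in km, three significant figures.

In SI: d = 16600 m, v = 14300 m/s.
(ρ_i/ρ_t)^0.395 = (860/2700)^0.395 = 0.6364
d^0.82 = 16600^0.82 = 2887
v^0.51 = 14300^0.51 = 131.6
g^-0.23 = 9.81^-0.23 = 0.5914
D_tc = 1.08 × 0.6364 × 2887 × 131.6 × 0.5914 = 1.544 × 10^5 m
D_f = 1.4 × 1.544 × 10^5 = 2.162 × 10^5 m
     = 216.2 km

D_f ≈ 216 km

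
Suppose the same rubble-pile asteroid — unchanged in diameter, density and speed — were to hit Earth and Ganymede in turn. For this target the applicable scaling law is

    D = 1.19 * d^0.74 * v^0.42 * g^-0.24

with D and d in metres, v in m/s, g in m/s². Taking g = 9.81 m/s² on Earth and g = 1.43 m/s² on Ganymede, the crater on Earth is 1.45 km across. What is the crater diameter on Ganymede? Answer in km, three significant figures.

All impactor-dependent factors cancel in the ratio, leaving D_Ganymede/D_Earth = (g_Ganymede/g_Earth)^-0.24.
(1.43/9.81)^-0.24 = 0.1458^-0.24 = 1.587
D_Ganymede = 1.587 × 1.45 km = 2.30 km

D ≈ 2.30 km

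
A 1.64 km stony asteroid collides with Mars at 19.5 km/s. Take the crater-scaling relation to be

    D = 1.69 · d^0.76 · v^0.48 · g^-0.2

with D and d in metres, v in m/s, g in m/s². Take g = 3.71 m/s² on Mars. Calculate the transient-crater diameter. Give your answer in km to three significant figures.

D ≈ 41.4 km

In SI units: d = 1640 m, v = 19500 m/s.
d^0.76 = 1640^0.76 = 277.5
v^0.48 = 19500^0.48 = 114.6
g^-0.2 = 3.71^-0.2 = 0.7694
D = 1.69 × 277.5 × 114.6 × 0.7694 = 41351 m
   = 41.35 km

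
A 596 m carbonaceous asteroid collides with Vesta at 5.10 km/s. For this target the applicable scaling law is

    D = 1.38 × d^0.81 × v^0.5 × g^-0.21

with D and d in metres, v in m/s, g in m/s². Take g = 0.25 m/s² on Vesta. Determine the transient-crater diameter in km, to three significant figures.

D ≈ 23.3 km

In SI units: v = 5100 m/s.
d^0.81 = 596^0.81 = 177.0
v^0.5 = 5100^0.5 = 71.41
g^-0.21 = 0.25^-0.21 = 1.338
D = 1.38 × 177.0 × 71.41 × 1.338 = 23338 m
   = 23.34 km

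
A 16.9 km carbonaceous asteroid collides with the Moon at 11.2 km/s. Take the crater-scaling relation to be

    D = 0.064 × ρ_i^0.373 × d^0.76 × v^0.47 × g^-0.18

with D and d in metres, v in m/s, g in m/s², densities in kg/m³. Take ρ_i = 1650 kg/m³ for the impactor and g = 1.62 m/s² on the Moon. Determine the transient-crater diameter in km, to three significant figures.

In SI units: d = 16900 m, v = 11200 m/s.
ρ_i^0.373 = 1650^0.373 = 15.85
d^0.76 = 16900^0.76 = 1634
v^0.47 = 11200^0.47 = 80.01
g^-0.18 = 1.62^-0.18 = 0.9168
D = 0.064 × 15.85 × 1634 × 80.01 × 0.9168 = 1.216 × 10^5 m
   = 121.6 km

D ≈ 122 km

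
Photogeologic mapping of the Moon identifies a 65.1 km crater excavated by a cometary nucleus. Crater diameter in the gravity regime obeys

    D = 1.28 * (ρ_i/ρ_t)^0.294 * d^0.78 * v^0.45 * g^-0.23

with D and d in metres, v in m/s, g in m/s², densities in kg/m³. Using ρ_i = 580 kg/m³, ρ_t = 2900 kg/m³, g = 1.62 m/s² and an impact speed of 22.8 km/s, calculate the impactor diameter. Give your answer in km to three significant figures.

Rearranging for d: d = [D / (1.28 · (580/2900)^0.294 · 22800^0.45 · 1.62^-0.23)]^(1/0.78).
D = 65100 m.
(580/2900)^0.294 = 0.6230
22800^0.45 = 91.43
1.62^-0.23 = 0.8950
Denominator = 1.28 × 0.6230 × 91.43 × 0.8950 = 65.25
D / 65.25 = 65100 / 65.25 = 997.7
d = 997.7^(1/0.78) = 997.7^1.2821 = 6999 m

d ≈ 7.00 km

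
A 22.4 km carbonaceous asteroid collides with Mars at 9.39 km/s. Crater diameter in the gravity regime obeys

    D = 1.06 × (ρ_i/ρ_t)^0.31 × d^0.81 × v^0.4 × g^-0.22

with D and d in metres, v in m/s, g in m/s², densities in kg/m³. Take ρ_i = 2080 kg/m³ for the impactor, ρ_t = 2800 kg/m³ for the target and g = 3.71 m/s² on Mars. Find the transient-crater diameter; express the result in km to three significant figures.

D ≈ 93.9 km

In SI units: d = 22400 m, v = 9390 m/s.
(ρ_i/ρ_t)^0.31 = (2080/2800)^0.31 = 0.9120
d^0.81 = 22400^0.81 = 3340
v^0.4 = 9390^0.4 = 38.82
g^-0.22 = 3.71^-0.22 = 0.7494
D = 1.06 × 0.9120 × 3340 × 38.82 × 0.7494 = 93933 m
   = 93.93 km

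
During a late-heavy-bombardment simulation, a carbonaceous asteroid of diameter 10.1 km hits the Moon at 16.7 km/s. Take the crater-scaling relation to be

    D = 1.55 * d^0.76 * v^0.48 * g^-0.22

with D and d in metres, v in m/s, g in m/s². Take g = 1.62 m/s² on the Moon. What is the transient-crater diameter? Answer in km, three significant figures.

In SI units: d = 10100 m, v = 16700 m/s.
d^0.76 = 10100^0.76 = 1105
v^0.48 = 16700^0.48 = 106.4
g^-0.22 = 1.62^-0.22 = 0.8993
D = 1.55 × 1105 × 106.4 × 0.8993 = 1.639 × 10^5 m
   = 163.9 km

D ≈ 164 km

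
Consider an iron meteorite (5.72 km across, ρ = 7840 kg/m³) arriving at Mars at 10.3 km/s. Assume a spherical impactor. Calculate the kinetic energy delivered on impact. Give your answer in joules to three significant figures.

E ≈ 4.08 × 10^22 J

d = 5720 m; v = 10300 m/s.
Mass m = (π/6) ρ d³ = (π/6) × 7840 × (5720)³ = 7.683 × 10^14 kg
E = ½ m v² = 0.5 × 7.683 × 10^14 × (10300)² = 4.075 × 10^22 J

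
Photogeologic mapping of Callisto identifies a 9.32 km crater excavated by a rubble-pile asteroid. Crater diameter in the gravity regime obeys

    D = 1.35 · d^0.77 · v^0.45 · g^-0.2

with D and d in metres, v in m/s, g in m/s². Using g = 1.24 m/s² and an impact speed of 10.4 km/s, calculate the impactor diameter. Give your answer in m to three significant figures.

d ≈ 460 m

Rearranging for d: d = [D / (1.35 · 10400^0.45 · 1.24^-0.2)]^(1/0.77).
D = 9320 m.
10400^0.45 = 64.22
1.24^-0.2 = 0.9579
Denominator = 1.35 × 64.22 × 0.9579 = 83.05
D / 83.05 = 9320 / 83.05 = 112.2
d = 112.2^(1/0.77) = 112.2^1.2987 = 459.5 m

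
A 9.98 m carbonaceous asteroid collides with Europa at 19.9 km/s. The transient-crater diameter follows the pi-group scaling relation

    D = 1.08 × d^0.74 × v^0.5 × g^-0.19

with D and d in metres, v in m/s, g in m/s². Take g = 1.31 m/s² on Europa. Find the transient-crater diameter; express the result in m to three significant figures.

D ≈ 794 m

In SI units: v = 19900 m/s.
d^0.74 = 9.98^0.74 = 5.487
v^0.5 = 19900^0.5 = 141.1
g^-0.19 = 1.31^-0.19 = 0.9500
D = 1.08 × 5.487 × 141.1 × 0.9500 = 794.3 m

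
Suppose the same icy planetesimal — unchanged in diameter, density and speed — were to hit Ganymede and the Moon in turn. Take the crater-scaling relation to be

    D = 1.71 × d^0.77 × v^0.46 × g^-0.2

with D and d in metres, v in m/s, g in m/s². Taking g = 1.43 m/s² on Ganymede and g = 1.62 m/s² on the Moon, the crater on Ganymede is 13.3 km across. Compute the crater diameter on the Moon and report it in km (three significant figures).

D ≈ 13.0 km

All impactor-dependent factors cancel in the ratio, leaving D_Moon/D_Ganymede = (g_Moon/g_Ganymede)^-0.2.
(1.62/1.43)^-0.2 = 1.133^-0.2 = 0.9753
D_Moon = 0.9753 × 13.3 km = 13.0 km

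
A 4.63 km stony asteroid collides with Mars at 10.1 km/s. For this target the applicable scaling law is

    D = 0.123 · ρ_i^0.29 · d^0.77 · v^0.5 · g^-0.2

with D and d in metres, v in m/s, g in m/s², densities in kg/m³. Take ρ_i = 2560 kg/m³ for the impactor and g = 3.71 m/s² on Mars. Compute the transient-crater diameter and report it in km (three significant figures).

In SI units: d = 4630 m, v = 10100 m/s.
ρ_i^0.29 = 2560^0.29 = 9.736
d^0.77 = 4630^0.77 = 664.5
v^0.5 = 10100^0.5 = 100.5
g^-0.2 = 3.71^-0.2 = 0.7694
D = 0.123 × 9.736 × 664.5 × 100.5 × 0.7694 = 61532 m
   = 61.53 km

D ≈ 61.5 km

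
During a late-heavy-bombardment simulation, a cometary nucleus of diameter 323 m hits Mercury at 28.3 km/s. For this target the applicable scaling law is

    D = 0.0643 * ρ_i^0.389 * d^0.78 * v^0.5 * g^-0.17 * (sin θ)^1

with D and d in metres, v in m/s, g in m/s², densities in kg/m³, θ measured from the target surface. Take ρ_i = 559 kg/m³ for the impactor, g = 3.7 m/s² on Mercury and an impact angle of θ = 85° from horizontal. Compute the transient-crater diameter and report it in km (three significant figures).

In SI units: v = 28300 m/s.
ρ_i^0.389 = 559^0.389 = 11.72
d^0.78 = 323^0.78 = 90.61
v^0.5 = 28300^0.5 = 168.2
g^-0.17 = 3.7^-0.17 = 0.8006
(sin 85°)^1 = 0.9962^1 = 0.9962
D = 0.0643 × 11.72 × 90.61 × 168.2 × 0.8006 × 0.9962 = 9160 m
   = 9.160 km

D ≈ 9.16 km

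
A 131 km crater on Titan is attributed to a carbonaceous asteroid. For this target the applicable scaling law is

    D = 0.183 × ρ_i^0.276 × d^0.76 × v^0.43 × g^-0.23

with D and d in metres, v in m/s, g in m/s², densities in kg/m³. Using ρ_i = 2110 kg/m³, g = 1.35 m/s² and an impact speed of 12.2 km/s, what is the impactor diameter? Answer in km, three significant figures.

d ≈ 16.7 km

Rearranging for d: d = [D / (0.183 · 2110^0.276 · 12200^0.43 · 1.35^-0.23)]^(1/0.76).
D = 131000 m.
2110^0.276 = 8.270
12200^0.43 = 57.17
1.35^-0.23 = 0.9333
Denominator = 0.183 × 8.270 × 57.17 × 0.9333 = 80.75
D / 80.75 = 131000 / 80.75 = 1622
d = 1622^(1/0.76) = 1622^1.3158 = 16741 m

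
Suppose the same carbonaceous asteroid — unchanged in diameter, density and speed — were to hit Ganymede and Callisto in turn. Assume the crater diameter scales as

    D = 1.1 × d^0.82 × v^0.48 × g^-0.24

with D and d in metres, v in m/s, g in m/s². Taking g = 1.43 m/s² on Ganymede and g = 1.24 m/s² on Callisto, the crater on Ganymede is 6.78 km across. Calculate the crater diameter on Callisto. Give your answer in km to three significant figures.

D ≈ 7.02 km

All impactor-dependent factors cancel in the ratio, leaving D_Callisto/D_Ganymede = (g_Callisto/g_Ganymede)^-0.24.
(1.24/1.43)^-0.24 = 0.8671^-0.24 = 1.035
D_Callisto = 1.035 × 6.78 km = 7.02 km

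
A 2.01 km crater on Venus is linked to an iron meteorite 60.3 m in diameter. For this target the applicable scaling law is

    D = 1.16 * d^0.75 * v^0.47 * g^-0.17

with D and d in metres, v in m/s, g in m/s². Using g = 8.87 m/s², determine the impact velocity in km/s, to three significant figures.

Rearranging for v: v = [D / (1.16 · 60.3^0.75 · 8.87^-0.17)]^(1/0.47).
D = 2010 m.
60.3^0.75 = 21.64
8.87^-0.17 = 0.6900
Denominator = 1.16 × 21.64 × 0.6900 = 17.32
D / 17.32 = 2010 / 17.32 = 116.1
v = 116.1^(1/0.47) = 116.1^2.1277 = 24737 m/s

v ≈ 24.7 km/s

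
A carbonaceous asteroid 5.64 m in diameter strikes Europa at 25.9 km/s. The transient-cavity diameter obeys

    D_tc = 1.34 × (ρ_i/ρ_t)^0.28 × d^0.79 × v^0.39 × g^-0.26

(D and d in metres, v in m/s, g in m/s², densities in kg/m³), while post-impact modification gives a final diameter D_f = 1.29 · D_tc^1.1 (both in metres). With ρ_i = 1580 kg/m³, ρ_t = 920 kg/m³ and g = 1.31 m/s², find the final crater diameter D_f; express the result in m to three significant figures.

D_f ≈ 684 m

v = 25900 m/s.
(ρ_i/ρ_t)^0.28 = (1580/920)^0.28 = 1.163
d^0.79 = 5.64^0.79 = 3.922
v^0.39 = 25900^0.39 = 52.62
g^-0.26 = 1.31^-0.26 = 0.9322
D_tc = 1.34 × 1.163 × 3.922 × 52.62 × 0.9322 = 299.8 m
D_f = 1.29 × (299.8)^1.1 = 684.1 m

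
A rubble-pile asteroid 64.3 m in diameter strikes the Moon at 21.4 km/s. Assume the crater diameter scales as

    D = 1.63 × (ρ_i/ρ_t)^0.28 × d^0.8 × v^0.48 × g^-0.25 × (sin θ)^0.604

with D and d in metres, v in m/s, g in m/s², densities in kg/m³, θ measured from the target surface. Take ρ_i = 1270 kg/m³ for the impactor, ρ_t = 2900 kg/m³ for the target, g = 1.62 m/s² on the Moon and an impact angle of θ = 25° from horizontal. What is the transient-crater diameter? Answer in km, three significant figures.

In SI units: v = 21400 m/s.
(ρ_i/ρ_t)^0.28 = (1270/2900)^0.28 = 0.7936
d^0.8 = 64.3^0.8 = 27.96
v^0.48 = 21400^0.48 = 119.8
g^-0.25 = 1.62^-0.25 = 0.8864
(sin 25°)^0.604 = 0.4226^0.604 = 0.5944
D = 1.63 × 0.7936 × 27.96 × 119.8 × 0.8864 × 0.5944 = 2283 m
   = 2.283 km

D ≈ 2.28 km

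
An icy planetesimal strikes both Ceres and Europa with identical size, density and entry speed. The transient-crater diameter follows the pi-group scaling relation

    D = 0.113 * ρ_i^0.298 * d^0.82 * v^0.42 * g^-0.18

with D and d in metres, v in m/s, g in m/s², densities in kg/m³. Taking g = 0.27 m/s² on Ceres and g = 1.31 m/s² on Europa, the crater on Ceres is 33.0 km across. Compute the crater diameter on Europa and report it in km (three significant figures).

All impactor-dependent factors cancel in the ratio, leaving D_Europa/D_Ceres = (g_Europa/g_Ceres)^-0.18.
(1.31/0.27)^-0.18 = 4.852^-0.18 = 0.7525
D_Europa = 0.7525 × 33.0 km = 24.8 km

D ≈ 24.8 km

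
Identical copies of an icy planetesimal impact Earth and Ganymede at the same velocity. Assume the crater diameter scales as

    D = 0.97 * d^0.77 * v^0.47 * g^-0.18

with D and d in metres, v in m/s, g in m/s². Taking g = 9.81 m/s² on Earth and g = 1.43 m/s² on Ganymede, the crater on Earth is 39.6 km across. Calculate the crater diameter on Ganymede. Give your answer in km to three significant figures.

All impactor-dependent factors cancel in the ratio, leaving D_Ganymede/D_Earth = (g_Ganymede/g_Earth)^-0.18.
(1.43/9.81)^-0.18 = 0.1458^-0.18 = 1.414
D_Ganymede = 1.414 × 39.6 km = 56.0 km

D ≈ 56.0 km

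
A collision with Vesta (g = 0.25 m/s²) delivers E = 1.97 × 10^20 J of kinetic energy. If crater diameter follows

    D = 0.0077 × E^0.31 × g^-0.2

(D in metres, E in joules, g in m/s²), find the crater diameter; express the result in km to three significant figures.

D ≈ 19.9 km

E^0.31 = (1.97 × 10^20)^0.31 = 1.956 × 10^6
g^-0.2 = 0.25^-0.2 = 1.320
D = 0.0077 × 1.956 × 10^6 × 1.320 = 19881 m
   = 19.88 km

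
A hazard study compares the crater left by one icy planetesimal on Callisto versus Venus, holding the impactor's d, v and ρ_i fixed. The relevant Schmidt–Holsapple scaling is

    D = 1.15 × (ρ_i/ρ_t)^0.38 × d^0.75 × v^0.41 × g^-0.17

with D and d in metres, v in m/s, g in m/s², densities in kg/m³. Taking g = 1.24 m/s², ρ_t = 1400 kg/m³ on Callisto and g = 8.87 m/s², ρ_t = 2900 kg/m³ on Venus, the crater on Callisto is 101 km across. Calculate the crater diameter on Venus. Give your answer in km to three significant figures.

The impactor-only factors (d, v, ρ_i) cancel in the ratio, leaving D_Venus/D_Callisto = (g_Venus/g_Callisto)^-0.17 · (ρ_t,Callisto/ρ_t,Venus)^0.38.
(8.87/1.24)^-0.17 = 7.153^-0.17 = 0.7157
(1400/2900)^0.38 = 0.4828^0.38 = 0.7583
Ratio = 0.7157 × 0.7583 = 0.5427
D_Venus = 0.5427 × 101 km = 54.8 km

D ≈ 54.8 km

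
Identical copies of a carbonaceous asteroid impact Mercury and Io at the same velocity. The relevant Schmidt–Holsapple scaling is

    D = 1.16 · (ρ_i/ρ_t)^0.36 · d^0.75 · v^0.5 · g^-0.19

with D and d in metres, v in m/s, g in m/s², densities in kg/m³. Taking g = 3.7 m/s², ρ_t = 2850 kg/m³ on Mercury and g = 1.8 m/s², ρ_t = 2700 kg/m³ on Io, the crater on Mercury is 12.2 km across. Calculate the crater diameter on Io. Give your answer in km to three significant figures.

D ≈ 14.3 km

The impactor-only factors (d, v, ρ_i) cancel in the ratio, leaving D_Io/D_Mercury = (g_Io/g_Mercury)^-0.19 · (ρ_t,Mercury/ρ_t,Io)^0.36.
(1.8/3.7)^-0.19 = 0.4865^-0.19 = 1.147
(2850/2700)^0.36 = 1.056^0.36 = 1.020
Ratio = 1.147 × 1.020 = 1.170
D_Io = 1.170 × 12.2 km = 14.3 km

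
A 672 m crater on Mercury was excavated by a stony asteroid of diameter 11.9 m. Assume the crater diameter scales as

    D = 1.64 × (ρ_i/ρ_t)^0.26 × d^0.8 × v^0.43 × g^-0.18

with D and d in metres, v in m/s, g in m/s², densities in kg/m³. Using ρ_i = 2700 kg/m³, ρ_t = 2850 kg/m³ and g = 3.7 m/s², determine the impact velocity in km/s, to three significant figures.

v ≈ 21.2 km/s

Rearranging for v: v = [D / (1.64 · (2700/2850)^0.26 · 11.9^0.8 · 3.7^-0.18)]^(1/0.43).
(2700/2850)^0.26 = 0.9860
11.9^0.8 = 7.252
3.7^-0.18 = 0.7902
Denominator = 1.64 × 0.9860 × 7.252 × 0.7902 = 9.266
D / 9.266 = 672 / 9.266 = 72.52
v = 72.52^(1/0.43) = 72.52^2.3256 = 21217 m/s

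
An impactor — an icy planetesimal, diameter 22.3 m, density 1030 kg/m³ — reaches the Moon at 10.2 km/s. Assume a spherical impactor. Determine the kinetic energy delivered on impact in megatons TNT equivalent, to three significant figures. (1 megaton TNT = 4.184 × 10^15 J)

E ≈ 0.0744 Mt TNT

v = 10200 m/s.
Mass m = (π/6) ρ d³ = (π/6) × 1030 × (22.3)³ = 5.981 × 10^6 kg
E = ½ m v² = 0.5 × 5.981 × 10^6 × (10200)² = 3.111 × 10^14 J
   = 3.111 × 10^14 / 4.184×10^15 = 0.07435 Mt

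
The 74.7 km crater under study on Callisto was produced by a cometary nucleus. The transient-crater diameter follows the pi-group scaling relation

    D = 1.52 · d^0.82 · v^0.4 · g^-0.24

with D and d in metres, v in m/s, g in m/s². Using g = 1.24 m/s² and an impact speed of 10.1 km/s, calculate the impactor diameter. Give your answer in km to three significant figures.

Rearranging for d: d = [D / (1.52 · 10100^0.4 · 1.24^-0.24)]^(1/0.82).
D = 74700 m.
10100^0.4 = 39.97
1.24^-0.24 = 0.9497
Denominator = 1.52 × 39.97 × 0.9497 = 57.70
D / 57.70 = 74700 / 57.70 = 1295
d = 1295^(1/0.82) = 1295^1.2195 = 6243 m

d ≈ 6.24 km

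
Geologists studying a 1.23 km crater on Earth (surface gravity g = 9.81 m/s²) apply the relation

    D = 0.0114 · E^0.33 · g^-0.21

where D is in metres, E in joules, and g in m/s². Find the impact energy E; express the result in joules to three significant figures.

Rearranging: E = [D / (0.0114 · g^-0.21)]^(1/0.33).
D = 1230 m.
g^-0.21 = 9.81^-0.21 = 0.6191
D / (0.0114 × 0.6191) = 1230 / (7.058 × 10^-3) = 1.743 × 10^5
E = (1.743 × 10^5)^3.0303 = 7.633 × 10^15 J

E ≈ 7.63 × 10^15 J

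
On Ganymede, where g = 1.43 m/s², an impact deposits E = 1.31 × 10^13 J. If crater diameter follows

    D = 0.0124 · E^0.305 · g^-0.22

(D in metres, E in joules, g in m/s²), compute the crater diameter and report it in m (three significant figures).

E^0.305 = (1.31 × 10^13)^0.305 = 1.002 × 10^4
g^-0.22 = 1.43^-0.22 = 0.9243
D = 0.0124 × 1.002 × 10^4 × 0.9243 = 114.8 m

D ≈ 115 m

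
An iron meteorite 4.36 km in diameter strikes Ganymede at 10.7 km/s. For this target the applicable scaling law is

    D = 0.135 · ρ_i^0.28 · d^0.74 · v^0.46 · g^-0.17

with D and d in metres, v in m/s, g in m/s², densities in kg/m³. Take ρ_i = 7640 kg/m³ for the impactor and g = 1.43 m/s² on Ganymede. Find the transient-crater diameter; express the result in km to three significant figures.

D ≈ 54.7 km

In SI units: d = 4360 m, v = 10700 m/s.
ρ_i^0.28 = 7640^0.28 = 12.23
d^0.74 = 4360^0.74 = 493.4
v^0.46 = 10700^0.46 = 71.37
g^-0.17 = 1.43^-0.17 = 0.9410
D = 0.135 × 12.23 × 493.4 × 71.37 × 0.9410 = 54710 m
   = 54.71 km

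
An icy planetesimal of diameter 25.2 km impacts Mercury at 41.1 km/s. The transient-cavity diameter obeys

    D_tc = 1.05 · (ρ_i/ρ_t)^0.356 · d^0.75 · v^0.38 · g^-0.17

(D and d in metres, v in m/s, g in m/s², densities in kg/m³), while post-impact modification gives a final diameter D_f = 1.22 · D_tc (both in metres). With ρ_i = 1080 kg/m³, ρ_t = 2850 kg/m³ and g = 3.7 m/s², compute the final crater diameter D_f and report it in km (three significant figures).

D_f ≈ 82.3 km

In SI: d = 25200 m, v = 41100 m/s.
(ρ_i/ρ_t)^0.356 = (1080/2850)^0.356 = 0.7079
d^0.75 = 25200^0.75 = 2000
v^0.38 = 41100^0.38 = 56.66
g^-0.17 = 3.7^-0.17 = 0.8006
D_tc = 1.05 × 0.7079 × 2000 × 56.66 × 0.8006 = 67430 m
D_f = 1.22 × 67430 = 82265 m
     = 82.26 km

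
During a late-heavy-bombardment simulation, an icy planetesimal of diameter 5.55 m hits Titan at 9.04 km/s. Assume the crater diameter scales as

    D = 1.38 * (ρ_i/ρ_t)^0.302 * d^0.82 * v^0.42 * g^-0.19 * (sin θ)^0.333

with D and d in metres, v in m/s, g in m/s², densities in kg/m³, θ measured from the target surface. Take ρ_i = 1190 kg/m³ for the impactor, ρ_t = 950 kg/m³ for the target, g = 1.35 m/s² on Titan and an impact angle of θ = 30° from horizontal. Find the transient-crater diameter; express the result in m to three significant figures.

D ≈ 207 m

In SI units: v = 9040 m/s.
(ρ_i/ρ_t)^0.302 = (1190/950)^0.302 = 1.070
d^0.82 = 5.55^0.82 = 4.077
v^0.42 = 9040^0.42 = 45.88
g^-0.19 = 1.35^-0.19 = 0.9446
(sin 30°)^0.333 = 0.5000^0.333 = 0.7939
D = 1.38 × 1.070 × 4.077 × 45.88 × 0.9446 × 0.7939 = 207.1 m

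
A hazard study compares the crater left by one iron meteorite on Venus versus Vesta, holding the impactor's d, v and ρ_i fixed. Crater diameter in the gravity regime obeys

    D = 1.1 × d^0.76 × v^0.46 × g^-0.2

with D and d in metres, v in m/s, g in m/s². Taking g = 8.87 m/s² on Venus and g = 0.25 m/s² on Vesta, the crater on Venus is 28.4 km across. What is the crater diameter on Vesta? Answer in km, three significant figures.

D ≈ 58.0 km

All impactor-dependent factors cancel in the ratio, leaving D_Vesta/D_Venus = (g_Vesta/g_Venus)^-0.2.
(0.25/8.87)^-0.2 = 0.02818^-0.2 = 2.042
D_Vesta = 2.042 × 28.4 km = 58.0 km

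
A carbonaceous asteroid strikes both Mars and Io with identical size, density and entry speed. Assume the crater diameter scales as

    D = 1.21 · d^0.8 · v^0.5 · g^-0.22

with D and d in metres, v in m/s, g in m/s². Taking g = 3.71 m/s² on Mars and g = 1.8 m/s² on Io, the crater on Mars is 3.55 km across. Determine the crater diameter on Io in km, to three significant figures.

All impactor-dependent factors cancel in the ratio, leaving D_Io/D_Mars = (g_Io/g_Mars)^-0.22.
(1.8/3.71)^-0.22 = 0.4852^-0.22 = 1.172
D_Io = 1.172 × 3.55 km = 4.16 km

D ≈ 4.16 km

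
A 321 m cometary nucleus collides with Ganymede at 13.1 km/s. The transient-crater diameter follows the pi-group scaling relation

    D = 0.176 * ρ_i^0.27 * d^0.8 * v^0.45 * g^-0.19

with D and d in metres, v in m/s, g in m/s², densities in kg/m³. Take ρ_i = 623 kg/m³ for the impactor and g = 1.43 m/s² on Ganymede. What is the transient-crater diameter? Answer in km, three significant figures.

In SI units: v = 13100 m/s.
ρ_i^0.27 = 623^0.27 = 5.682
d^0.8 = 321^0.8 = 101.2
v^0.45 = 13100^0.45 = 71.25
g^-0.19 = 1.43^-0.19 = 0.9343
D = 0.176 × 5.682 × 101.2 × 71.25 × 0.9343 = 6737 m
   = 6.737 km

D ≈ 6.74 km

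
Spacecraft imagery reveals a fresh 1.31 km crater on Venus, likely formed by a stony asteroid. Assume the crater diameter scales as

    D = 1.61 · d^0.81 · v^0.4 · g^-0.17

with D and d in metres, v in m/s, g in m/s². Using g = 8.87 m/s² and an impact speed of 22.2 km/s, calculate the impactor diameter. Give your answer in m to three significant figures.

d ≈ 44.2 m

Rearranging for d: d = [D / (1.61 · 22200^0.4 · 8.87^-0.17)]^(1/0.81).
D = 1310 m.
22200^0.4 = 54.77
8.87^-0.17 = 0.6900
Denominator = 1.61 × 54.77 × 0.6900 = 60.84
D / 60.84 = 1310 / 60.84 = 21.53
d = 21.53^(1/0.81) = 21.53^1.2346 = 44.24 m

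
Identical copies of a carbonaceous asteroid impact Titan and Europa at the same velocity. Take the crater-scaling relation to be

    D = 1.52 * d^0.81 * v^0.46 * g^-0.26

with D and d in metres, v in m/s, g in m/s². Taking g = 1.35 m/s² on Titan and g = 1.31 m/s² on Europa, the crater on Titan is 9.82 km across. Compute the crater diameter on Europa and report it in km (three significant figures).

D ≈ 9.90 km

All impactor-dependent factors cancel in the ratio, leaving D_Europa/D_Titan = (g_Europa/g_Titan)^-0.26.
(1.31/1.35)^-0.26 = 0.9704^-0.26 = 1.008
D_Europa = 1.008 × 9.82 km = 9.90 km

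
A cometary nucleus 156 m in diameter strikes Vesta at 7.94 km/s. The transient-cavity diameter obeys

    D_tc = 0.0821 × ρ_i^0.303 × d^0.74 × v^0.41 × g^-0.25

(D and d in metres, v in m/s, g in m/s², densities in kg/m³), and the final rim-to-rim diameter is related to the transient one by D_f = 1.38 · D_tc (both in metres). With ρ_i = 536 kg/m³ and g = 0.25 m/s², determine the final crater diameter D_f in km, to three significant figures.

D_f ≈ 1.79 km

v = 7940 m/s.
ρ_i^0.303 = 536^0.303 = 6.713
d^0.74 = 156^0.74 = 41.97
v^0.41 = 7940^0.41 = 39.71
g^-0.25 = 0.25^-0.25 = 1.414
D_tc = 0.0821 × 6.713 × 41.97 × 39.71 × 1.414 = 1299 m
D_f = 1.38 × 1299 = 1793 m
     = 1.793 km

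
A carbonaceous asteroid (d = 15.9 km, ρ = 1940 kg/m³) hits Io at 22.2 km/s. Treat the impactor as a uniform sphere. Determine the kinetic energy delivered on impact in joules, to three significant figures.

E ≈ 1.01 × 10^24 J

d = 15900 m; v = 22200 m/s.
Mass m = (π/6) ρ d³ = (π/6) × 1940 × (15900)³ = 4.083 × 10^15 kg
E = ½ m v² = 0.5 × 4.083 × 10^15 × (22200)² = 1.006 × 10^24 J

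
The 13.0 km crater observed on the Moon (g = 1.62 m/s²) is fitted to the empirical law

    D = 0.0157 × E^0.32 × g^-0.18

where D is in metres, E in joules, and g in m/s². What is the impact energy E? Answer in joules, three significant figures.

E ≈ 4.09 × 10^18 J

Rearranging: E = [D / (0.0157 · g^-0.18)]^(1/0.32).
D = 13000 m.
g^-0.18 = 1.62^-0.18 = 0.9168
D / (0.0157 × 0.9168) = 13000 / (0.01439) = 9.034 × 10^5
E = (9.034 × 10^5)^3.125 = 4.094 × 10^18 J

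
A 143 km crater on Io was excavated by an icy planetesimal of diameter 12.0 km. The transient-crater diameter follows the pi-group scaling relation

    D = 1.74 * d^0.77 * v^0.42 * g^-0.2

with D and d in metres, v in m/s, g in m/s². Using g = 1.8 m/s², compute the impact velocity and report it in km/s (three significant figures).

v ≈ 22.1 km/s

Rearranging for v: v = [D / (1.74 · 12000^0.77 · 1.8^-0.2)]^(1/0.42).
D = 143000 m.
12000^0.77 = 1383
1.8^-0.2 = 0.8891
Denominator = 1.74 × 1383 × 0.8891 = 2140
D / 2140 = 143000 / 2140 = 66.82
v = 66.82^(1/0.42) = 66.82^2.381 = 22136 m/s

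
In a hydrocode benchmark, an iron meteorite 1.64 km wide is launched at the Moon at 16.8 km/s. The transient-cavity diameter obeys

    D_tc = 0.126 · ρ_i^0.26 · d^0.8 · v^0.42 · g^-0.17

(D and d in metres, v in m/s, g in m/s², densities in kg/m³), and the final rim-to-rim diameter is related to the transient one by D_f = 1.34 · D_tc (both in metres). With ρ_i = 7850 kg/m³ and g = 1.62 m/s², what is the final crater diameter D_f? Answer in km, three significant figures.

D_f ≈ 35.6 km

In SI: d = 1640 m, v = 16800 m/s.
ρ_i^0.26 = 7850^0.26 = 10.30
d^0.8 = 1640^0.8 = 373.1
v^0.42 = 16800^0.42 = 59.52
g^-0.17 = 1.62^-0.17 = 0.9213
D_tc = 0.126 × 10.30 × 373.1 × 59.52 × 0.9213 = 26550 m
D_f = 1.34 × 26550 = 35577 m
     = 35.58 km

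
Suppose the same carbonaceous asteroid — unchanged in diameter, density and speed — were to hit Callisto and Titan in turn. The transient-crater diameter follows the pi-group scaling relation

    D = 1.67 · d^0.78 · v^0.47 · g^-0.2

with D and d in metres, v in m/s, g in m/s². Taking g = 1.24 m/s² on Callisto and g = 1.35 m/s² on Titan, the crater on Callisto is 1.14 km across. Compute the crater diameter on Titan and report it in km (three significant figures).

All impactor-dependent factors cancel in the ratio, leaving D_Titan/D_Callisto = (g_Titan/g_Callisto)^-0.2.
(1.35/1.24)^-0.2 = 1.089^-0.2 = 0.9831
D_Titan = 0.9831 × 1.14 km = 1.12 km

D ≈ 1.12 km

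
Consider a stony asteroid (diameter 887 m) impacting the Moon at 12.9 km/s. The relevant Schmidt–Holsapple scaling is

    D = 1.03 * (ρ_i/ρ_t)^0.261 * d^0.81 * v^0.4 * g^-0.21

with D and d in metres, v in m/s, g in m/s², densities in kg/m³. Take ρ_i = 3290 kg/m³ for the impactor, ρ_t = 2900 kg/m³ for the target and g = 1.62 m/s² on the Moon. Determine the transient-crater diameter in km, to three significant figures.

D ≈ 10.4 km

In SI units: v = 12900 m/s.
(ρ_i/ρ_t)^0.261 = (3290/2900)^0.261 = 1.033
d^0.81 = 887^0.81 = 244.2
v^0.4 = 12900^0.4 = 44.08
g^-0.21 = 1.62^-0.21 = 0.9037
D = 1.03 × 1.033 × 244.2 × 44.08 × 0.9037 = 10350 m
   = 10.35 km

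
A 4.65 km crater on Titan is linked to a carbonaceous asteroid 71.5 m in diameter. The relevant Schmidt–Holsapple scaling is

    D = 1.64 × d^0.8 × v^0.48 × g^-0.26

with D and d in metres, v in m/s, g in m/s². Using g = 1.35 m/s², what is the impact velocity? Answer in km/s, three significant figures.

v ≈ 14.9 km/s

Rearranging for v: v = [D / (1.64 · 71.5^0.8 · 1.35^-0.26)]^(1/0.48).
D = 4650 m.
71.5^0.8 = 30.44
1.35^-0.26 = 0.9249
Denominator = 1.64 × 30.44 × 0.9249 = 46.17
D / 46.17 = 4650 / 46.17 = 100.7
v = 100.7^(1/0.48) = 100.7^2.0833 = 14891 m/s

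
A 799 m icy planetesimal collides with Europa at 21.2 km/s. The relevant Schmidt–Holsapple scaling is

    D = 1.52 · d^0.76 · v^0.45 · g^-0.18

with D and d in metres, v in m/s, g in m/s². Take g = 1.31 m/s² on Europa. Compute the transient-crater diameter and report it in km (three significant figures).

In SI units: v = 21200 m/s.
d^0.76 = 799^0.76 = 160.7
v^0.45 = 21200^0.45 = 88.48
g^-0.18 = 1.31^-0.18 = 0.9526
D = 1.52 × 160.7 × 88.48 × 0.9526 = 20588 m
   = 20.59 km

D ≈ 20.6 km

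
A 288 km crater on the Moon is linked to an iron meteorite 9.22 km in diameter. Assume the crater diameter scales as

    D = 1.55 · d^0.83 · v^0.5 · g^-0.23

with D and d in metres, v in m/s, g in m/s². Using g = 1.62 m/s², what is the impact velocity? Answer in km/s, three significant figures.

Rearranging for v: v = [D / (1.55 · 9220^0.83 · 1.62^-0.23)]^(1/0.5).
D = 288000 m.
9220^0.83 = 1953
1.62^-0.23 = 0.8950
Denominator = 1.55 × 1953 × 0.8950 = 2709
D / 2709 = 288000 / 2709 = 106.3
v = 106.3^(1/0.5) = 106.3^2 = 11300 m/s

v ≈ 11.3 km/s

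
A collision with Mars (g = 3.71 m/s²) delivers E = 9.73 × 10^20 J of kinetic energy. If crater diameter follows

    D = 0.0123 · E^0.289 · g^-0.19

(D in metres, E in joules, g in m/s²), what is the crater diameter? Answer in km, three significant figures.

E^0.289 = (9.73 × 10^20)^0.289 = 1.163 × 10^6
g^-0.19 = 3.71^-0.19 = 0.7795
D = 0.0123 × 1.163 × 10^6 × 0.7795 = 11151 m
   = 11.15 km

D ≈ 11.2 km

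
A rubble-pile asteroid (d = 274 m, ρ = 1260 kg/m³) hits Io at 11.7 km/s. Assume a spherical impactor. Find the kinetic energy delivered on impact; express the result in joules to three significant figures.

E ≈ 9.29 × 10^17 J

v = 11700 m/s.
Mass m = (π/6) ρ d³ = (π/6) × 1260 × (274)³ = 1.357 × 10^10 kg
E = ½ m v² = 0.5 × 1.357 × 10^10 × (11700)² = 9.288 × 10^17 J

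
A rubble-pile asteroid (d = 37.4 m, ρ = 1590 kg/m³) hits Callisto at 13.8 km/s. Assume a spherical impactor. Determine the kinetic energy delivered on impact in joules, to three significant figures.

E ≈ 4.15 × 10^15 J

v = 13800 m/s.
Mass m = (π/6) ρ d³ = (π/6) × 1590 × (37.4)³ = 4.355 × 10^7 kg
E = ½ m v² = 0.5 × 4.355 × 10^7 × (13800)² = 4.147 × 10^15 J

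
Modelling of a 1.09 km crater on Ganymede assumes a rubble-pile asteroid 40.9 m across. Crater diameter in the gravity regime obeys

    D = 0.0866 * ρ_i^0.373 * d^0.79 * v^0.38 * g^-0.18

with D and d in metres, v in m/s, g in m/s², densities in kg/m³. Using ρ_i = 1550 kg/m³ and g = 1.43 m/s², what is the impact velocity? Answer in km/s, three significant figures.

v ≈ 24.0 km/s

Rearranging for v: v = [D / (0.0866 · 1550^0.373 · 40.9^0.79 · 1.43^-0.18)]^(1/0.38).
D = 1090 m.
1550^0.373 = 15.49
40.9^0.79 = 18.76
1.43^-0.18 = 0.9376
Denominator = 0.0866 × 15.49 × 18.76 × 0.9376 = 23.59
D / 23.59 = 1090 / 23.59 = 46.21
v = 46.21^(1/0.38) = 46.21^2.6316 = 24039 m/s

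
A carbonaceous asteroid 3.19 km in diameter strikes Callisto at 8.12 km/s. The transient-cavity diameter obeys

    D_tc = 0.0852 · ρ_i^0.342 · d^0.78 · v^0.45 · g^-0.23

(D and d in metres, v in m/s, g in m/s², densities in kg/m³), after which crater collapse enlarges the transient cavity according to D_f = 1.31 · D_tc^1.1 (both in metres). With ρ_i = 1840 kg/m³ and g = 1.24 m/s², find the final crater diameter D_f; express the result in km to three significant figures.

D_f ≈ 122 km

In SI: d = 3190 m, v = 8120 m/s.
ρ_i^0.342 = 1840^0.342 = 13.08
d^0.78 = 3190^0.78 = 540.7
v^0.45 = 8120^0.45 = 57.45
g^-0.23 = 1.24^-0.23 = 0.9517
D_tc = 0.0852 × 13.08 × 540.7 × 57.45 × 0.9517 = 32950 m
D_f = 1.31 × (32950)^1.1 = 1.222 × 10^5 m
     = 122.2 km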